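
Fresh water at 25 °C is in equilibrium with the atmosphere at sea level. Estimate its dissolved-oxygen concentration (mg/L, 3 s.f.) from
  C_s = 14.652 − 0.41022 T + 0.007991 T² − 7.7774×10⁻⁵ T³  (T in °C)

C_s ≈ 8.18 mg/L

C_s = 14.652 − 0.41022×25 + 0.007991×25² − 7.7774×10⁻⁵×25³ = 8.176 mg/L.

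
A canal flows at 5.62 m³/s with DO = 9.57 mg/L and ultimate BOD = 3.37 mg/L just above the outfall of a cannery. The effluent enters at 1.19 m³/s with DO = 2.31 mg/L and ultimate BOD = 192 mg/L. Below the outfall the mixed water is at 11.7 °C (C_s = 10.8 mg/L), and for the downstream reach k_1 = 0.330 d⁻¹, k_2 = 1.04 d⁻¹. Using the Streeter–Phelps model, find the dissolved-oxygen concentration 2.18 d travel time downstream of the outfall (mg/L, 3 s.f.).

DO ≈ 4.07 mg/L

Mixed DO = (5.62×9.57 + 1.19×2.31)/(5.62+1.19) = 56.53/6.810 = 8.301 mg/L.
Mixed L₀ = (5.62×3.37 + 1.19×192)/(6.810) = 247.4/6.810 = 36.33 mg/L.
Initial deficit D₀ = C_s − DO₀ = 10.8 − 8.301 = 2.499 mg/L.
D(2.18) = [0.330×36.33/(1.04−0.330)](e^(−0.330×2.18) − e^(−1.04×2.18)) + 2.499 e^(−1.04×2.18)
= 16.89 × (0.4870 − 0.1036) + 2.499 × 0.1036 = 6.734 mg/L.
DO = 10.8 − 6.734 = 4.066 mg/L.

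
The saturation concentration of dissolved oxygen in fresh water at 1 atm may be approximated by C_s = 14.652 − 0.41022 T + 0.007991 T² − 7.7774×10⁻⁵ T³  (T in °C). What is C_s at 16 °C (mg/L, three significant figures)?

C_s ≈ 9.82 mg/L

C_s = 14.652 − 0.41022×16 + 0.007991×16² − 7.7774×10⁻⁵×16³ = 9.816 mg/L.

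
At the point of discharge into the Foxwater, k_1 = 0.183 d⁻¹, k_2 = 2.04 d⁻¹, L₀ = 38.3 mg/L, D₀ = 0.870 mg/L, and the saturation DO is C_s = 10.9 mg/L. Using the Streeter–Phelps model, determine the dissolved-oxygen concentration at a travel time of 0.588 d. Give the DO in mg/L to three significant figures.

k_1 L₀/(k_2−k_1) = 0.183×38.3/(2.04−0.183) = 7.009/1.857 = 3.774 mg/L.
e^(−k_1 t) = e^(−0.183×0.5880) = 0.8980; e^(−k_2 t) = e^(−2.04×0.5880) = 0.3013.
D = 3.774 × (0.8980 − 0.3013) + 0.870 × 0.3013 = 2.252 + 0.2622 = 2.514 mg/L.
DO = C_s − D = 10.9 − 2.514 = 8.386 mg/L.

DO ≈ 8.39 mg/L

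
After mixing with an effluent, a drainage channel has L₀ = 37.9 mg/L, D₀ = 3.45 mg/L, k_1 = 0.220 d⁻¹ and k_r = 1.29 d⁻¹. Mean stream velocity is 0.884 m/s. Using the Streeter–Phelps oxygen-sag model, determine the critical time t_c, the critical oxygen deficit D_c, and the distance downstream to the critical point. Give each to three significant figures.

t_c ≈ 1.11 d; D_c ≈ 5.07 mg/L; x_c ≈ 84.5 km

t_c = [1/(k_r−k_1)] ln[(k_r/k_1)(1 − D₀(k_r−k_1)/(k_1 L₀))]
= [1/(1.29−0.220)] ln[(1.29/0.220)(1 − 3.45×1.070/(0.220×37.9))]
= (1/1.070) ln[5.864 × 0.5573] = 0.9346 × ln(3.268) = 0.9346 × 1.184 = 1.107 d.
L(t_c) = L₀ e^(−k_1 t_c) = 37.9 × 0.7839 = 29.71 mg/L, and at the critical point k_r D_c = k_1 L, so D_c = (0.220/1.29) × 29.71 = 5.067 mg/L.
x_c = v t_c = 0.884 m/s × 1.107 d × 86400 s/d = 84520 m ≈ 84.5 km.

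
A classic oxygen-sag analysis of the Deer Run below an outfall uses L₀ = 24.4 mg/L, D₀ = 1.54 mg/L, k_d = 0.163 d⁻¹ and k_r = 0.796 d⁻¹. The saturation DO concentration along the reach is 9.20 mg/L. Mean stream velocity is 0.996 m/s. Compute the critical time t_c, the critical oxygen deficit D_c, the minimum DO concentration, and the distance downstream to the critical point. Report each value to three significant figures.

With k_r/k_d = 4.883 and 1 − D₀(k_r−k_d)/(k_d L₀) = 0.7549,
t_c = ln(4.883 × 0.7549) / (0.796 − 0.163) = ln(3.686) / 0.6330 = 1.305/0.6330 = 2.061 d.
L(t_c) = L₀ e^(−k_d t_c) = 24.4 × 0.7147 = 17.44 mg/L, and at the critical point k_r D_c = k_d L, so D_c = (0.163/0.796) × 17.44 = 3.571 mg/L.
Minimum DO = C_s − D_c = 9.20 − 3.571 = 5.629 mg/L.
x_c = v t_c = 0.996 m/s × 2.061 d × 86400 s/d = 177400 m ≈ 177 km.

t_c ≈ 2.06 d; D_c ≈ 3.57 mg/L; min DO ≈ 5.63 mg/L; x_c ≈ 177 km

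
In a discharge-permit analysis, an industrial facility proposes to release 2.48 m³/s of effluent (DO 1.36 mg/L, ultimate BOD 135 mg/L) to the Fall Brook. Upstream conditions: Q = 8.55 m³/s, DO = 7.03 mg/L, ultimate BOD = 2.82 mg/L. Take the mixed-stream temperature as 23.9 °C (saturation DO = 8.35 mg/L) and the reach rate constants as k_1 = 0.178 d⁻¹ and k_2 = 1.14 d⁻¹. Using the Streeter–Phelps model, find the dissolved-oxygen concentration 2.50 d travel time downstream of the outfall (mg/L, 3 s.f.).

Mixed DO = (8.55×7.03 + 2.48×1.36)/(8.55+2.48) = 63.48/11.03 = 5.755 mg/L.
Mixed L₀ = (8.55×2.82 + 2.48×135)/(11.03) = 358.9/11.03 = 32.54 mg/L.
Initial deficit D₀ = C_s − DO₀ = 8.35 − 5.755 = 2.595 mg/L.
D(2.50) = [0.178×32.54/(1.14−0.178)](e^(−0.178×2.50) − e^(−1.14×2.50)) + 2.595 e^(−1.14×2.50)
= 6.021 × (0.6408 − 0.05784) + 2.595 × 0.05784 = 3.660 mg/L.
DO = 8.35 − 3.660 = 4.690 mg/L.

DO ≈ 4.69 mg/L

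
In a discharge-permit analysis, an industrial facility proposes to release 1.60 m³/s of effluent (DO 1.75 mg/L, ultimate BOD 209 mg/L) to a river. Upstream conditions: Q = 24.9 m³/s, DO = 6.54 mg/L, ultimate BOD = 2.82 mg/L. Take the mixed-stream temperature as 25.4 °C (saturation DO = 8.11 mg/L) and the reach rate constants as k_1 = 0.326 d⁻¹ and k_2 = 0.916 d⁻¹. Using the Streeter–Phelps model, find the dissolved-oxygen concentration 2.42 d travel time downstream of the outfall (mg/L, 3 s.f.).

DO ≈ 4.99 mg/L

Mixed DO = (24.9×6.54 + 1.60×1.75)/(24.9+1.60) = 165.6/26.50 = 6.251 mg/L.
Mixed L₀ = (24.9×2.82 + 1.60×209)/(26.50) = 404.6/26.50 = 15.27 mg/L.
Initial deficit D₀ = C_s − DO₀ = 8.11 − 6.251 = 1.859 mg/L.
D(2.42) = [0.326×15.27/(0.916−0.326)](e^(−0.326×2.42) − e^(−0.916×2.42)) + 1.859 e^(−0.916×2.42)
= 8.437 × (0.4543 − 0.1090) + 1.859 × 0.1090 = 3.116 mg/L.
DO = 8.11 − 3.116 = 4.994 mg/L.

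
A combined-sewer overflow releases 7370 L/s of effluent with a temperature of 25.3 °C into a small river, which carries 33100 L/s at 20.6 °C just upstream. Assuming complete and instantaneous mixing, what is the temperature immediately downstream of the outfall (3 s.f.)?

Flow-weighted mixing: C = (Q_r C_r + Q_w C_w)/(Q_r + Q_w)
= (33100×20.6 + 7370×25.3)/(33100 + 7370) = 868300/40470 = 21.46 °C.

21.5 °C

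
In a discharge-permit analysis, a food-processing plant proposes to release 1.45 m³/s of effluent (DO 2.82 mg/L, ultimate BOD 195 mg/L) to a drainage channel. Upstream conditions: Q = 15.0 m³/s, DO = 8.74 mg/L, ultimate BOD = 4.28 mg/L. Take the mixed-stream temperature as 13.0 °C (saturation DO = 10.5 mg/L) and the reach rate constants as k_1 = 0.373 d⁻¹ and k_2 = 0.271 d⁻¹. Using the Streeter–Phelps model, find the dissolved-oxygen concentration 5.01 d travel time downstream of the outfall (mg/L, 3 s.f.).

Mixed DO = (15.0×8.74 + 1.45×2.82)/(15.0+1.45) = 135.2/16.45 = 8.218 mg/L.
Mixed L₀ = (15.0×4.28 + 1.45×195)/(16.45) = 346.9/16.45 = 21.09 mg/L.
Initial deficit D₀ = C_s − DO₀ = 10.5 − 8.218 = 2.282 mg/L.
D(5.01) = [0.373×21.09/(0.271−0.373)](e^(−0.373×5.01) − e^(−0.271×5.01)) + 2.282 e^(−0.271×5.01)
= -77.13 × (0.1543 − 0.2572) + 2.282 × 0.2572 = 8.526 mg/L.
DO = 10.5 − 8.526 = 1.974 mg/L.

DO ≈ 1.97 mg/L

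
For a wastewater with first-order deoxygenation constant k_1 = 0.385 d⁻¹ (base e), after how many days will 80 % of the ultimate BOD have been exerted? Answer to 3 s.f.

y/L₀ = 1 − e^(−k_1 t) = 0.80 ⇒ e^(−k_1 t) = 0.200
t = −ln(0.200) / 0.385 = 1.609 / 0.385 = 4.180 d.

t ≈ 4.18 d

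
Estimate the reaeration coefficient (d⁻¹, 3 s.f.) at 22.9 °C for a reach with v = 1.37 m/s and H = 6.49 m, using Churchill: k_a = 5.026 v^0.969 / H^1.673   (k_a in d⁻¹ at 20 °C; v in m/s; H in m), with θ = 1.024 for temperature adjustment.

k_a ≈ 0.320 d⁻¹

k_a(20) = 5.026 × 1.37^0.969 / 6.49^1.673 = 5.026 × 1.357 / 22.85 = 0.2984 d⁻¹.
k_a(22.9) = 0.2984 × 1.024^(22.9−20) = 0.2984 × 1.071 = 0.3197 d⁻¹.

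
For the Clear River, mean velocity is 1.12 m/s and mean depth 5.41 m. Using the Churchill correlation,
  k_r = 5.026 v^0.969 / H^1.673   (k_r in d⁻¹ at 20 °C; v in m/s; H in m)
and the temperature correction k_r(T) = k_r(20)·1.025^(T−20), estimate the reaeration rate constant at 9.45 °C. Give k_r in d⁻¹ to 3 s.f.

k_r ≈ 0.257 d⁻¹

k_r(20) = 5.026 × 1.12^0.969 / 5.41^1.673 = 5.026 × 1.116 / 16.85 = 0.3329 d⁻¹.
k_r(9.45) = 0.3329 × 1.025^(9.45−20) = 0.3329 × 0.7707 = 0.2565 d⁻¹.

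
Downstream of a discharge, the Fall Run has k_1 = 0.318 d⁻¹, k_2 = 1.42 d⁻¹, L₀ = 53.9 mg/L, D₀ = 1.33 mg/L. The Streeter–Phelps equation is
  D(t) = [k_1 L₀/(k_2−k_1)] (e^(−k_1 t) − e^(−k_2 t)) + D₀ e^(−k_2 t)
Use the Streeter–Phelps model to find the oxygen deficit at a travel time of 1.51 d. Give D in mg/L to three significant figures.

D ≈ 7.96 mg/L

k_1 L₀/(k_2−k_1) = 0.318×53.9/(1.42−0.318) = 17.14/1.102 = 15.55 mg/L.
e^(−k_1 t) = e^(−0.318×1.510) = 0.6187; e^(−k_2 t) = e^(−1.42×1.510) = 0.1172.
D = 15.55 × (0.6187 − 0.1172) + 1.33 × 0.1172 = 7.800 + 0.1558 = 7.956 mg/L.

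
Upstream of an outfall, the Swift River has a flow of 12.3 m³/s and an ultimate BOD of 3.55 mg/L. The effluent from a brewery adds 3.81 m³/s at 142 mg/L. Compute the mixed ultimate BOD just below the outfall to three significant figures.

Flow-weighted mixing: C = (Q_r C_r + Q_w C_w)/(Q_r + Q_w)
= (12.3×3.55 + 3.81×142)/(12.3 + 3.81) = 584.7/16.11 = 36.29 mg/L.

36.3 mg/L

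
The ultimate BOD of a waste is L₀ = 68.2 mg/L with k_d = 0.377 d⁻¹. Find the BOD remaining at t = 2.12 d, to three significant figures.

L ≈ 30.7 mg/L

L_t = L₀ e^(−k_d t) = 68.2 × e^(−0.377×2.12) = 68.2 × 0.4497 = 30.67 mg/L.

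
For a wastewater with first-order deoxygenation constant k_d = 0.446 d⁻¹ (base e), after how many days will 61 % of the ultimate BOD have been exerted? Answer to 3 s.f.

y/L₀ = 1 − e^(−k_d t) = 0.61 ⇒ e^(−k_d t) = 0.390
t = −ln(0.390) / 0.446 = 0.9416 / 0.446 = 2.111 d.

t ≈ 2.11 d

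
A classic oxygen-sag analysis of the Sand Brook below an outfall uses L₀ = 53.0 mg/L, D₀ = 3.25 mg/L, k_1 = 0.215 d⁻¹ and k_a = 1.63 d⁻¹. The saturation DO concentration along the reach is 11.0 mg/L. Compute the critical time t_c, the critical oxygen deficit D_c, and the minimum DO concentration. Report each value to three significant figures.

With k_a/k_1 = 7.581 and 1 − D₀(k_a−k_1)/(k_1 L₀) = 0.5964,
t_c = ln(7.581 × 0.5964) / (1.63 − 0.215) = ln(4.522) / 1.415 = 1.509/1.415 = 1.066 d.
L(t_c) = L₀ e^(−k_1 t_c) = 53.0 × 0.7951 = 42.14 mg/L, and at the critical point k_a D_c = k_1 L, so D_c = (0.215/1.63) × 42.14 = 5.558 mg/L.
Minimum DO = C_s − D_c = 11.0 − 5.558 = 5.442 mg/L.

t_c ≈ 1.07 d; D_c ≈ 5.56 mg/L; min DO ≈ 5.44 mg/L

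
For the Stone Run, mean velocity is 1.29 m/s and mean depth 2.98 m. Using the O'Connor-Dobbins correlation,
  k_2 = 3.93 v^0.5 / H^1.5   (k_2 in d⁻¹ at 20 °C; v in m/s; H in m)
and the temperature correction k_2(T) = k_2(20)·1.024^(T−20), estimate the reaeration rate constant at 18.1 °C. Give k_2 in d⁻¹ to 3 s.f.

k_2 ≈ 0.829 d⁻¹

k_2(20) = 3.93 × 1.29^0.5 / 2.98^1.5 = 3.93 × 1.136 / 5.144 = 0.8677 d⁻¹.
k_2(18.1) = 0.8677 × 1.024^(18.1−20) = 0.8677 × 0.9559 = 0.8295 d⁻¹.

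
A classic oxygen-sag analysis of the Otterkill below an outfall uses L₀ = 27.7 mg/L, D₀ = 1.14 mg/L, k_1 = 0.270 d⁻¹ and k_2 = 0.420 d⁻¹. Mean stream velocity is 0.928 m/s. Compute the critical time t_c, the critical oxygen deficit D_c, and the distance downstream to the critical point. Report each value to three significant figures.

t_c = [1/(k_2−k_1)] ln[(k_2/k_1)(1 − D₀(k_2−k_1)/(k_1 L₀))]
= [1/(0.420−0.270)] ln[(0.420/0.270)(1 − 1.14×0.1500/(0.270×27.7))]
= (1/0.1500) ln[1.556 × 0.9771] = 6.667 × ln(1.520) = 6.667 × 0.4187 = 2.791 d.
D_c = (k_1/k_2) L₀ e^(−k_1 t_c) = (0.270/0.420) × 27.7 × e^(−0.270×2.791) = 0.6429 × 27.7 × 0.4706 = 8.381 mg/L.
x_c = v t_c = 0.928 m/s × 2.791 d × 86400 s/d = 223800 m ≈ 224 km.

t_c ≈ 2.79 d; D_c ≈ 8.38 mg/L; x_c ≈ 224 km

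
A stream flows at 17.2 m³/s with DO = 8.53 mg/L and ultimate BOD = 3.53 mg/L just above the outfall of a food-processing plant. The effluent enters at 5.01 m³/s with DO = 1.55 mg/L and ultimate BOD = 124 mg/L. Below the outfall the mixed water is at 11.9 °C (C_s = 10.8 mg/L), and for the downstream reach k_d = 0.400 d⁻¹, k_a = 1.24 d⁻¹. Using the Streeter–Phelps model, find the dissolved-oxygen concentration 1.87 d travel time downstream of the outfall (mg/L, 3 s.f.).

Mixed DO = (17.2×8.53 + 5.01×1.55)/(17.2+5.01) = 154.5/22.21 = 6.955 mg/L.
Mixed L₀ = (17.2×3.53 + 5.01×124)/(22.21) = 682.0/22.21 = 30.70 mg/L.
Initial deficit D₀ = C_s − DO₀ = 10.8 − 6.955 = 3.845 mg/L.
D(1.87) = [0.400×30.70/(1.24−0.400)](e^(−0.400×1.87) − e^(−1.24×1.87)) + 3.845 e^(−1.24×1.87)
= 14.62 × (0.4733 − 0.09839) + 3.845 × 0.09839 = 5.860 mg/L.
DO = 10.8 − 5.860 = 4.940 mg/L.

DO ≈ 4.94 mg/L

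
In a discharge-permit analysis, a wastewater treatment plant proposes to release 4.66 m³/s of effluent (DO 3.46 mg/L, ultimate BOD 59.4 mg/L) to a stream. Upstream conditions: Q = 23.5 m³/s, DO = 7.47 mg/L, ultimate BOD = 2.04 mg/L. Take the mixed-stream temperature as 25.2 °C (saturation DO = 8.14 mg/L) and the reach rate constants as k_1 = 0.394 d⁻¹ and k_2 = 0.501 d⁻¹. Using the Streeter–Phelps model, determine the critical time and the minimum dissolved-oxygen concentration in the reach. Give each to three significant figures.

Mixed DO = (23.5×7.47 + 4.66×3.46)/(23.5+4.66) = 191.7/28.16 = 6.806 mg/L.
Mixed L₀ = (23.5×2.04 + 4.66×59.4)/(28.16) = 324.7/28.16 = 11.53 mg/L.
Initial deficit D₀ = C_s − DO₀ = 8.14 − 6.806 = 1.334 mg/L.
t_c = (1/0.1070) ln[(0.501/0.394)(1 − 1.334×0.1070/(0.394×11.53))] = 9.346 × ln(1.232) = 1.947 d.
D_c = (0.394/0.501) × 11.53 × e^(−0.394×1.947) = 0.7864 × 11.53 × 0.4643 = 4.211 mg/L.
Minimum DO = 8.14 − 4.211 = 3.929 mg/L.

t_c ≈ 1.95 d; minimum DO ≈ 3.93 mg/L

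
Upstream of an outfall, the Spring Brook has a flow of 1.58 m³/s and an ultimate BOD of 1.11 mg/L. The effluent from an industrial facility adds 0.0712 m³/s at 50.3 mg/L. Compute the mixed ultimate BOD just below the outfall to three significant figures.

3.23 mg/L

Flow-weighted mixing: C = (Q_r C_r + Q_w C_w)/(Q_r + Q_w)
= (1.58×1.11 + 0.0712×50.3)/(1.58 + 0.0712) = 5.335/1.651 = 3.231 mg/L.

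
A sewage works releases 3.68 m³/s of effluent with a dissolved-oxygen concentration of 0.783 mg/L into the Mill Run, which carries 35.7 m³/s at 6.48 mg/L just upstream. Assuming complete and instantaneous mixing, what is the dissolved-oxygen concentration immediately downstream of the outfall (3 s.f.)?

Flow-weighted mixing: C = (Q_r C_r + Q_w C_w)/(Q_r + Q_w)
= (35.7×6.48 + 3.68×0.783)/(35.7 + 3.68) = 234.2/39.38 = 5.948 mg/L.

5.95 mg/L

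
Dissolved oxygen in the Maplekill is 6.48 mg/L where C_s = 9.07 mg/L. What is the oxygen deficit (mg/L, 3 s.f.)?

D = C_s − C = 9.07 − 6.48 = 2.59 mg/L.

D ≈ 2.59 mg/L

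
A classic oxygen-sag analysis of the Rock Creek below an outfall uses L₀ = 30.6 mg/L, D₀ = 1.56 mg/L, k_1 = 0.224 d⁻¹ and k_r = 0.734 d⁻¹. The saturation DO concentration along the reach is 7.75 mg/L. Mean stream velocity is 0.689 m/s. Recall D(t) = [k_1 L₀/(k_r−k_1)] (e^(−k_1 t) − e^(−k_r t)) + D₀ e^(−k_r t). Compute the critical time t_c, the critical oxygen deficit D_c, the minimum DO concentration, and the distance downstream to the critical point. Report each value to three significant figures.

t_c ≈ 2.09 d; D_c ≈ 5.85 mg/L; min DO ≈ 1.90 mg/L; x_c ≈ 124 km

t_c = [1/(k_r−k_1)] ln[(k_r/k_1)(1 − D₀(k_r−k_1)/(k_1 L₀))]
= [1/(0.734−0.224)] ln[(0.734/0.224)(1 − 1.56×0.5100/(0.224×30.6))]
= (1/0.5100) ln[3.277 × 0.8839] = 1.961 × ln(2.896) = 1.961 × 1.063 = 2.085 d.
D_c = (k_1/k_r) L₀ e^(−k_1 t_c) = (0.224/0.734) × 30.6 × e^(−0.224×2.085) = 0.3052 × 30.6 × 0.6268 = 5.853 mg/L.
Minimum DO = C_s − D_c = 7.75 − 5.853 = 1.897 mg/L.
x_c = v t_c = 0.689 m/s × 2.085 d × 86400 s/d = 124100 m ≈ 124 km.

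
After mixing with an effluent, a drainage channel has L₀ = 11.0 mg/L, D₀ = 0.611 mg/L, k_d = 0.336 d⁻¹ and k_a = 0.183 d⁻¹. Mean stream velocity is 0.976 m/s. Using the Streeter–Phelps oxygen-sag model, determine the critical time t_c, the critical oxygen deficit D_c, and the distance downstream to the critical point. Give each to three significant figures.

At the critical point dD/dt = 0, so k_d L₀ e^(−k_d t) = k_a D. Substituting D(t) from the Streeter–Phelps equation and solving for t gives
t_c = ln[(k_a/k_d)(1 − D₀(k_a−k_d)/(k_d L₀))] / (k_a−k_d).
Here k_a−k_d = -0.1530 d⁻¹ and 1 − D₀(k_a−k_d)/(k_d L₀) = 1 − 0.611×-0.1530/(0.336×11.0) = 1.025, so
t_c = ln(0.5446 × 1.025) / -0.1530 = -0.5826 / -0.1530 = 3.808 d.
D_c = (k_d/k_a) L₀ e^(−k_d t_c) = (0.336/0.183) × 11.0 × e^(−0.336×3.808) = 1.836 × 11.0 × 0.2782 = 5.618 mg/L.
x_c = v t_c = 0.976 m/s × 3.808 d × 86400 s/d = 321100 m ≈ 321 km.

t_c ≈ 3.81 d; D_c ≈ 5.62 mg/L; x_c ≈ 321 km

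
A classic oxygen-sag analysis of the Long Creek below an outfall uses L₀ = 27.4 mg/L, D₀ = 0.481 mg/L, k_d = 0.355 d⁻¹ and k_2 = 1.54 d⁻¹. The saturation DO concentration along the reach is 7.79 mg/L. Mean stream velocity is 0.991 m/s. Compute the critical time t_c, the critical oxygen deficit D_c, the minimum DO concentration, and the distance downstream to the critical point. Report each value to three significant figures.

t_c ≈ 1.19 d; D_c ≈ 4.14 mg/L; min DO ≈ 3.65 mg/L; x_c ≈ 102 km

With k_2/k_d = 4.338 and 1 − D₀(k_2−k_d)/(k_d L₀) = 0.9414,
t_c = ln(4.338 × 0.9414) / (1.54 − 0.355) = ln(4.084) / 1.185 = 1.407/1.185 = 1.187 d.
L(t_c) = L₀ e^(−k_d t_c) = 27.4 × 0.6561 = 17.98 mg/L, and at the critical point k_2 D_c = k_d L, so D_c = (0.355/1.54) × 17.98 = 4.144 mg/L.
Minimum DO = C_s − D_c = 7.79 − 4.144 = 3.646 mg/L.
x_c = v t_c = 0.991 m/s × 1.187 d × 86400 s/d = 101700 m ≈ 102 km.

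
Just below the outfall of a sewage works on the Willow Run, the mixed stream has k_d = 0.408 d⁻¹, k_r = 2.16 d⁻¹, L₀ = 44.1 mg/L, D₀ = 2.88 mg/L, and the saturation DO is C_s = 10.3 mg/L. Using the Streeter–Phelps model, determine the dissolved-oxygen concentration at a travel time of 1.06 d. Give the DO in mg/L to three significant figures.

k_d L₀/(k_r−k_d) = 0.408×44.1/(2.16−0.408) = 17.99/1.752 = 10.27 mg/L.
e^(−k_d t) = e^(−0.408×1.060) = 0.6489; e^(−k_r t) = e^(−2.16×1.060) = 0.1013.
D = 10.27 × (0.6489 − 0.1013) + 2.88 × 0.1013 = 5.624 + 0.2918 = 5.915 mg/L.
DO = C_s − D = 10.3 − 5.915 = 4.385 mg/L.

DO ≈ 4.38 mg/L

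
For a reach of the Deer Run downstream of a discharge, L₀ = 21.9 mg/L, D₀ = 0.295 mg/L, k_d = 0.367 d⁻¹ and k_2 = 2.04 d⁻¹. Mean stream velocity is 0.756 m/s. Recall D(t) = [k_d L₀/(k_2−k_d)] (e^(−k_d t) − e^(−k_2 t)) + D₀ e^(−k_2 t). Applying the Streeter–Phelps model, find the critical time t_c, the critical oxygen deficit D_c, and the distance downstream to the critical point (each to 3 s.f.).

With k_2/k_d = 5.559 and 1 − D₀(k_2−k_d)/(k_d L₀) = 0.9386,
t_c = ln(5.559 × 0.9386) / (2.04 − 0.367) = ln(5.217) / 1.673 = 1.652/1.673 = 0.9874 d.
D_c = (k_d/k_2) L₀ e^(−k_d t_c) = (0.367/2.04) × 21.9 × e^(−0.367×0.9874) = 0.1799 × 21.9 × 0.6960 = 2.742 mg/L.
x_c = v t_c = 0.756 m/s × 0.9874 d × 86400 s/d = 64500 m ≈ 64.5 km.

t_c ≈ 0.987 d; D_c ≈ 2.74 mg/L; x_c ≈ 64.5 km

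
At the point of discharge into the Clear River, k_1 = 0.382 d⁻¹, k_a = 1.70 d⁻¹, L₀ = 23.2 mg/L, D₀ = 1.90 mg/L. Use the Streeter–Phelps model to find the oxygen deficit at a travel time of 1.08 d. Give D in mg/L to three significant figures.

k_1 L₀/(k_a−k_1) = 0.382×23.2/(1.70−0.382) = 8.862/1.318 = 6.724 mg/L.
e^(−k_1 t) = e^(−0.382×1.080) = 0.6620; e^(−k_a t) = e^(−1.70×1.080) = 0.1595.
D = 6.724 × (0.6620 − 0.1595) + 1.90 × 0.1595 = 3.379 + 0.3030 = 3.682 mg/L.

D ≈ 3.68 mg/L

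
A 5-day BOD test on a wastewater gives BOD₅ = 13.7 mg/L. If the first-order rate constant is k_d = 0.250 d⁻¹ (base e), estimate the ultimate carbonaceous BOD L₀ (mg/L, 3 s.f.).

L₀ ≈ 19.2 mg/L

BOD₅ = L₀(1 − e^(−5k_d)) ⇒ L₀ = BOD₅ / (1 − e^(−5×0.250))
= 13.7 / (1 − 0.2865) = 13.7 / 0.7135 = 19.20 mg/L.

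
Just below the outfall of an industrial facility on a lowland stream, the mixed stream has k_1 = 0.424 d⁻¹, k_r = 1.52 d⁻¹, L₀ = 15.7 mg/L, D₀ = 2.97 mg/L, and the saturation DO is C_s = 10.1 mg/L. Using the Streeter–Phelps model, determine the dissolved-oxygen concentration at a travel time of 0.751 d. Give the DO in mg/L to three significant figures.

k_1 L₀/(k_r−k_1) = 0.424×15.7/(1.52−0.424) = 6.657/1.096 = 6.074 mg/L.
e^(−k_1 t) = e^(−0.424×0.7510) = 0.7273; e^(−k_r t) = e^(−1.52×0.7510) = 0.3193.
D = 6.074 × (0.7273 − 0.3193) + 2.97 × 0.3193 = 2.478 + 0.9484 = 3.426 mg/L.
DO = C_s − D = 10.1 − 3.426 = 6.674 mg/L.

DO ≈ 6.67 mg/L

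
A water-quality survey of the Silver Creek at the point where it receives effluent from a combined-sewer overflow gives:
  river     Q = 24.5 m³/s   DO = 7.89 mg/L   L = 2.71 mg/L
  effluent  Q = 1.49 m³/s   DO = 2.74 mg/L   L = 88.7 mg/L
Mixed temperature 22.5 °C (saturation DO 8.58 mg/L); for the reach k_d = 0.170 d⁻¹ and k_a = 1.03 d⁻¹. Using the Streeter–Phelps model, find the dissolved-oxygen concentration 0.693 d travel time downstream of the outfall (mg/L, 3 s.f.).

DO ≈ 7.49 mg/L

Mixed DO = (24.5×7.89 + 1.49×2.74)/(24.5+1.49) = 197.4/25.99 = 7.595 mg/L.
Mixed L₀ = (24.5×2.71 + 1.49×88.7)/(25.99) = 198.6/25.99 = 7.640 mg/L.
Initial deficit D₀ = C_s − DO₀ = 8.58 − 7.595 = 0.9852 mg/L.
D(0.693) = [0.170×7.640/(1.03−0.170)](e^(−0.170×0.693) − e^(−1.03×0.693)) + 0.9852 e^(−1.03×0.693)
= 1.510 × (0.8889 − 0.4898) + 0.9852 × 0.4898 = 1.085 mg/L.
DO = 8.58 − 1.085 = 7.495 mg/L.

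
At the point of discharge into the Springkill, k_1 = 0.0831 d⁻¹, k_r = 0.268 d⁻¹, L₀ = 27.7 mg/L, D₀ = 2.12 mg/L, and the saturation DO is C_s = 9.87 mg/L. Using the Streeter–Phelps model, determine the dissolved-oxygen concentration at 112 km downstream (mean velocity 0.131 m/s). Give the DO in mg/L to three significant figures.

DO ≈ 5.13 mg/L

Travel time t = x/v = 112 km / (0.131 m/s) = 112000 m / 0.131 m/s = 855000 s = 9.895 d.
k_1 L₀/(k_r−k_1) = 0.0831×27.7/(0.268−0.0831) = 2.302/0.1849 = 12.45 mg/L.
e^(−k_1 t) = e^(−0.0831×9.895) = 0.4394; e^(−k_r t) = e^(−0.268×9.895) = 0.07051.
D = 12.45 × (0.4394 − 0.07051) + 2.12 × 0.07051 = 4.593 + 0.1495 = 4.742 mg/L.
DO = C_s − D = 9.87 − 4.742 = 5.128 mg/L.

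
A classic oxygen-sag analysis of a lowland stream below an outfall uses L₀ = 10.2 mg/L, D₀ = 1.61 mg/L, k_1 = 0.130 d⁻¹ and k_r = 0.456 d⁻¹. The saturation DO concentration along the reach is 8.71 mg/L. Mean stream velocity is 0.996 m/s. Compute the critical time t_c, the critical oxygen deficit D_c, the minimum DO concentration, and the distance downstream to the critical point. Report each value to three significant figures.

t_c ≈ 2.30 d; D_c ≈ 2.16 mg/L; min DO ≈ 6.55 mg/L; x_c ≈ 198 km

t_c = [1/(k_r−k_1)] ln[(k_r/k_1)(1 − D₀(k_r−k_1)/(k_1 L₀))]
= [1/(0.456−0.130)] ln[(0.456/0.130)(1 − 1.61×0.3260/(0.130×10.2))]
= (1/0.3260) ln[3.508 × 0.6042] = 3.067 × ln(2.119) = 3.067 × 0.7511 = 2.304 d.
D_c = (k_1/k_r) L₀ e^(−k_1 t_c) = (0.130/0.456) × 10.2 × e^(−0.130×2.304) = 0.2851 × 10.2 × 0.7412 = 2.155 mg/L.
Minimum DO = C_s − D_c = 8.71 − 2.155 = 6.555 mg/L.
x_c = v t_c = 0.996 m/s × 2.304 d × 86400 s/d = 198300 m ≈ 198 km.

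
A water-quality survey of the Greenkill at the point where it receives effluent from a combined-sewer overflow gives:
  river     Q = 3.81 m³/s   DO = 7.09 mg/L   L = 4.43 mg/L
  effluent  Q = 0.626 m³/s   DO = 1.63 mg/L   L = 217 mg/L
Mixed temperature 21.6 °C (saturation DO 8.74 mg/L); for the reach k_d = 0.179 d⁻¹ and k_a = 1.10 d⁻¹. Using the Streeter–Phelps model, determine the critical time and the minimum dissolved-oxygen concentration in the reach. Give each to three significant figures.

t_c ≈ 1.48 d; minimum DO ≈ 4.44 mg/L

Mixed DO = (3.81×7.09 + 0.626×1.63)/(3.81+0.626) = 28.03/4.436 = 6.319 mg/L.
Mixed L₀ = (3.81×4.43 + 0.626×217)/(4.436) = 152.7/4.436 = 34.43 mg/L.
Initial deficit D₀ = C_s − DO₀ = 8.74 − 6.319 = 2.421 mg/L.
t_c = (1/0.9210) ln[(1.10/0.179)(1 − 2.421×0.9210/(0.179×34.43))] = 1.086 × ln(3.922) = 1.484 d.
D_c = (0.179/1.10) × 34.43 × e^(−0.179×1.484) = 0.1627 × 34.43 × 0.7667 = 4.295 mg/L.
Minimum DO = 8.74 − 4.295 = 4.445 mg/L.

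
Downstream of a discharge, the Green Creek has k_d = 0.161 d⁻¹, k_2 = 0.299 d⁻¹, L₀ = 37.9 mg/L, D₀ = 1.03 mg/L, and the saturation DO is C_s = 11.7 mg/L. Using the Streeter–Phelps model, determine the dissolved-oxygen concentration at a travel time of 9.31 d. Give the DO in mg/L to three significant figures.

DO ≈ 4.49 mg/L

k_d L₀/(k_2−k_d) = 0.161×37.9/(0.299−0.161) = 6.102/0.1380 = 44.22 mg/L.
e^(−k_d t) = e^(−0.161×9.310) = 0.2234; e^(−k_2 t) = e^(−0.299×9.310) = 0.06181.
D = 44.22 × (0.2234 − 0.06181) + 1.03 × 0.06181 = 7.144 + 0.06366 = 7.207 mg/L.
DO = C_s − D = 11.7 − 7.207 = 4.493 mg/L.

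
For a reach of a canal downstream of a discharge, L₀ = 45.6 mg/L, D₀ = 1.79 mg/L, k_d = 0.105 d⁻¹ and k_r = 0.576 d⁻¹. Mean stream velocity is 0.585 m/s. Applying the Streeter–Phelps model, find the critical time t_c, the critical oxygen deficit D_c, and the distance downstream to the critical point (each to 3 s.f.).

t_c ≈ 3.20 d; D_c ≈ 5.94 mg/L; x_c ≈ 162 km

With k_r/k_d = 5.486 and 1 − D₀(k_r−k_d)/(k_d L₀) = 0.8239,
t_c = ln(5.486 × 0.8239) / (0.576 − 0.105) = ln(4.520) / 0.4710 = 1.508/0.4710 = 3.203 d.
D_c = (k_d/k_r) L₀ e^(−k_d t_c) = (0.105/0.576) × 45.6 × e^(−0.105×3.203) = 0.1823 × 45.6 × 0.7144 = 5.939 mg/L.
x_c = v t_c = 0.585 m/s × 3.203 d × 86400 s/d = 161900 m ≈ 162 km.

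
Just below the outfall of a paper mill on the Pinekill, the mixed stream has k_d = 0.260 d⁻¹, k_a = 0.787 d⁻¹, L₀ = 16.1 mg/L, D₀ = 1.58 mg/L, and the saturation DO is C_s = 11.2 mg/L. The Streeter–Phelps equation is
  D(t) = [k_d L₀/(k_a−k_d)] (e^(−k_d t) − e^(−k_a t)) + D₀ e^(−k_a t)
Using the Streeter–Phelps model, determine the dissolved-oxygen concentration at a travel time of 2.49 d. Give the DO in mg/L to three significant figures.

k_d L₀/(k_a−k_d) = 0.260×16.1/(0.787−0.260) = 4.186/0.5270 = 7.943 mg/L.
e^(−k_d t) = e^(−0.260×2.490) = 0.5234; e^(−k_a t) = e^(−0.787×2.490) = 0.1409.
D = 7.943 × (0.5234 − 0.1409) + 1.58 × 0.1409 = 3.038 + 0.2226 = 3.261 mg/L.
DO = C_s − D = 11.2 − 3.261 = 7.939 mg/L.

DO ≈ 7.94 mg/L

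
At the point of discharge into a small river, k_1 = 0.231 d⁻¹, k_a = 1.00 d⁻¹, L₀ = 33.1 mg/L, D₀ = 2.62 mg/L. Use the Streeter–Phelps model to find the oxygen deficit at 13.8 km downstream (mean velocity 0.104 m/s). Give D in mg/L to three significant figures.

D ≈ 5.40 mg/L

Travel time t = x/v = 13.8 km / (0.104 m/s) = 13800 m / 0.104 m/s = 132700 s = 1.536 d.
k_1 L₀/(k_a−k_1) = 0.231×33.1/(1.00−0.231) = 7.646/0.7690 = 9.943 mg/L.
e^(−k_1 t) = e^(−0.231×1.536) = 0.7013; e^(−k_a t) = e^(−1.00×1.536) = 0.2153.
D = 9.943 × (0.7013 − 0.2153) + 2.62 × 0.2153 = 4.833 + 0.5640 = 5.397 mg/L.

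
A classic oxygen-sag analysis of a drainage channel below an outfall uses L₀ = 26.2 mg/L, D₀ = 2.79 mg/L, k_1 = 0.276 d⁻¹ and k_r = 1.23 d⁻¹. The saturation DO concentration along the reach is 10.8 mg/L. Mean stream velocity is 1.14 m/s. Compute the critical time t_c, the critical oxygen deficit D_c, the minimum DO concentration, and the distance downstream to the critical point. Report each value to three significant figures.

With k_r/k_1 = 4.457 and 1 − D₀(k_r−k_1)/(k_1 L₀) = 0.6319,
t_c = ln(4.457 × 0.6319) / (1.23 − 0.276) = ln(2.816) / 0.9540 = 1.035/0.9540 = 1.085 d.
L(t_c) = L₀ e^(−k_1 t_c) = 26.2 × 0.7412 = 19.42 mg/L, and at the critical point k_r D_c = k_1 L, so D_c = (0.276/1.23) × 19.42 = 4.357 mg/L.
Minimum DO = C_s − D_c = 10.8 − 4.357 = 6.443 mg/L.
x_c = v t_c = 1.14 m/s × 1.085 d × 86400 s/d = 106900 m ≈ 107 km.

t_c ≈ 1.09 d; D_c ≈ 4.36 mg/L; min DO ≈ 6.44 mg/L; x_c ≈ 107 km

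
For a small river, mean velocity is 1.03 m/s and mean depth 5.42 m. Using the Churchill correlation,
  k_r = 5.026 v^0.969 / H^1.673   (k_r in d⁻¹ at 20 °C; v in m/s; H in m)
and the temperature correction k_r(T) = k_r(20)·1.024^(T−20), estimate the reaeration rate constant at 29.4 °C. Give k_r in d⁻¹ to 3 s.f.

k_r ≈ 0.382 d⁻¹

k_r(20) = 5.026 × 1.03^0.969 / 5.42^1.673 = 5.026 × 1.029 / 16.90 = 0.3060 d⁻¹.
k_r(29.4) = 0.3060 × 1.024^(29.4−20) = 0.3060 × 1.250 = 0.3824 d⁻¹.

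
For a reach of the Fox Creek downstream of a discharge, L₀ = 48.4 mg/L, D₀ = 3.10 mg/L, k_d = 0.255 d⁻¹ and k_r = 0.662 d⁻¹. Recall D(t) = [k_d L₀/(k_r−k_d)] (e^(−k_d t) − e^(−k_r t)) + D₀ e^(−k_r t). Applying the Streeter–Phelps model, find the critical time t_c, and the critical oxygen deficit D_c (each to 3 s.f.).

At the critical point dD/dt = 0, so k_d L₀ e^(−k_d t) = k_r D. Substituting D(t) from the Streeter–Phelps equation and solving for t gives
t_c = ln[(k_r/k_d)(1 − D₀(k_r−k_d)/(k_d L₀))] / (k_r−k_d).
Here k_r−k_d = 0.4070 d⁻¹ and 1 − D₀(k_r−k_d)/(k_d L₀) = 1 − 3.10×0.4070/(0.255×48.4) = 0.8978, so
t_c = ln(2.596 × 0.8978) / 0.4070 = 0.8462 / 0.4070 = 2.079 d.
L(t_c) = L₀ e^(−k_d t_c) = 48.4 × 0.5885 = 28.48 mg/L, and at the critical point k_r D_c = k_d L, so D_c = (0.255/0.662) × 28.48 = 10.97 mg/L.

t_c ≈ 2.08 d; D_c ≈ 11.0 mg/L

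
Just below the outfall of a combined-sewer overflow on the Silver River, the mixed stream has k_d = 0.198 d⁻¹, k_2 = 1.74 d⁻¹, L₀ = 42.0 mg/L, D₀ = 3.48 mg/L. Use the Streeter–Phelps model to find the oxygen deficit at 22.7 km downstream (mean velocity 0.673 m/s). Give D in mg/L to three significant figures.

D ≈ 4.02 mg/L

Travel time t = x/v = 22.7 km / (0.673 m/s) = 22700 m / 0.673 m/s = 33730 s = 0.3904 d.
k_d L₀/(k_2−k_d) = 0.198×42.0/(1.74−0.198) = 8.316/1.542 = 5.393 mg/L.
e^(−k_d t) = e^(−0.198×0.3904) = 0.9256; e^(−k_2 t) = e^(−1.74×0.3904) = 0.5070.
D = 5.393 × (0.9256 − 0.5070) + 3.48 × 0.5070 = 2.258 + 1.764 = 4.022 mg/L.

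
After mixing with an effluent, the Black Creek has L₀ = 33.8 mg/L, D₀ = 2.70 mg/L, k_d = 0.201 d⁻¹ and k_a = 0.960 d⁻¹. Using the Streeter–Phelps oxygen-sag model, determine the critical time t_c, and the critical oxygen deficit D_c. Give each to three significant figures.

t_c ≈ 1.59 d; D_c ≈ 5.14 mg/L

t_c = [1/(k_a−k_d)] ln[(k_a/k_d)(1 − D₀(k_a−k_d)/(k_d L₀))]
= [1/(0.960−0.201)] ln[(0.960/0.201)(1 − 2.70×0.7590/(0.201×33.8))]
= (1/0.7590) ln[4.776 × 0.6984] = 1.318 × ln(3.335) = 1.318 × 1.205 = 1.587 d.
D_c = (k_d/k_a) L₀ e^(−k_d t_c) = (0.201/0.960) × 33.8 × e^(−0.201×1.587) = 0.2094 × 33.8 × 0.7269 = 5.144 mg/L.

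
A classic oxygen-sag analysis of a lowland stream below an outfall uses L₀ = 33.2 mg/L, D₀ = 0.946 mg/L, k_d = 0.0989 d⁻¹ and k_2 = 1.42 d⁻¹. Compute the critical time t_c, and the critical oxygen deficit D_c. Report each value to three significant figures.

t_c ≈ 1.65 d; D_c ≈ 1.96 mg/L

At the critical point dD/dt = 0, so k_d L₀ e^(−k_d t) = k_2 D. Substituting D(t) from the Streeter–Phelps equation and solving for t gives
t_c = ln[(k_2/k_d)(1 − D₀(k_2−k_d)/(k_d L₀))] / (k_2−k_d).
Here k_2−k_d = 1.321 d⁻¹ and 1 − D₀(k_2−k_d)/(k_d L₀) = 1 − 0.946×1.321/(0.0989×33.2) = 0.6194, so
t_c = ln(14.36 × 0.6194) / 1.321 = 2.185 / 1.321 = 1.654 d.
D_c = (k_d/k_2) L₀ e^(−k_d t_c) = (0.0989/1.42) × 33.2 × e^(−0.0989×1.654) = 0.06965 × 33.2 × 0.8491 = 1.963 mg/L.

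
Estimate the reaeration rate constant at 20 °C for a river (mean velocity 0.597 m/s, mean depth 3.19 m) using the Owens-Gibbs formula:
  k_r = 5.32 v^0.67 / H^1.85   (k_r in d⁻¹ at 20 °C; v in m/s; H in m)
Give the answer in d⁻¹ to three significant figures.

k_r = 5.32 × 0.597^0.67 / 3.19^1.85 = 5.32 × 0.7078 / 8.551 = 0.4404 d⁻¹.

k_r ≈ 0.440 d⁻¹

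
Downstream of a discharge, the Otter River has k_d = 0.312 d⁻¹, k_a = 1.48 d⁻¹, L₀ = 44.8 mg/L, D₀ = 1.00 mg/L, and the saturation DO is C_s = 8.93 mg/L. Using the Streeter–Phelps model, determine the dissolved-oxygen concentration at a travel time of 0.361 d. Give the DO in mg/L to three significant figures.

k_d L₀/(k_a−k_d) = 0.312×44.8/(1.48−0.312) = 13.98/1.168 = 11.97 mg/L.
e^(−k_d t) = e^(−0.312×0.3610) = 0.8935; e^(−k_a t) = e^(−1.48×0.3610) = 0.5861.
D = 11.97 × (0.8935 − 0.5861) + 1.00 × 0.5861 = 3.679 + 0.5861 = 4.265 mg/L.
DO = C_s − D = 8.93 − 4.265 = 4.665 mg/L.

DO ≈ 4.67 mg/L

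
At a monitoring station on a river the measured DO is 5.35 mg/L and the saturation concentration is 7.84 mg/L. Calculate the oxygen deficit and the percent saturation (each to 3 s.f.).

D = C_s − C = 7.84 − 5.35 = 2.49 mg/L.
% saturation = 5.35/7.84 × 100 = 68.2 %.

D ≈ 2.49 mg/L; 68.2 % saturation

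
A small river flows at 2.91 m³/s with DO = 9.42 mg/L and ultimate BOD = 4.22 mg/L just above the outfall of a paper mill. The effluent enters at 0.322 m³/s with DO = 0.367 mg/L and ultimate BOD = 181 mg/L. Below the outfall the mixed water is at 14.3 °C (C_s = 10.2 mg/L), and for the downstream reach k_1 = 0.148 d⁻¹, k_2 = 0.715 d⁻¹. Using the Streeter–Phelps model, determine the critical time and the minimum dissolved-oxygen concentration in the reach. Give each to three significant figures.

Mixed DO = (2.91×9.42 + 0.322×0.367)/(2.91+0.322) = 27.53/3.232 = 8.518 mg/L.
Mixed L₀ = (2.91×4.22 + 0.322×181)/(3.232) = 70.56/3.232 = 21.83 mg/L.
Initial deficit D₀ = C_s − DO₀ = 10.2 − 8.518 = 1.682 mg/L.
t_c = (1/0.5670) ln[(0.715/0.148)(1 − 1.682×0.5670/(0.148×21.83))] = 1.764 × ln(3.405) = 2.161 d.
D_c = (0.148/0.715) × 21.83 × e^(−0.148×2.161) = 0.2070 × 21.83 × 0.7263 = 3.282 mg/L.
Minimum DO = 10.2 − 3.282 = 6.918 mg/L.

t_c ≈ 2.16 d; minimum DO ≈ 6.92 mg/L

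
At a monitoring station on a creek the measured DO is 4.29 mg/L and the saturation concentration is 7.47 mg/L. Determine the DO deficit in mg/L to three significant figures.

D = C_s − C = 7.47 − 4.29 = 3.18 mg/L.

D ≈ 3.18 mg/L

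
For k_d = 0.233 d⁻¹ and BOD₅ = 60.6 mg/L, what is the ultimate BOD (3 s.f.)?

L₀ ≈ 88.1 mg/L

BOD₅ = L₀(1 − e^(−5k_d)) ⇒ L₀ = BOD₅ / (1 − e^(−5×0.233))
= 60.6 / (1 − 0.3119) = 60.6 / 0.6881 = 88.07 mg/L.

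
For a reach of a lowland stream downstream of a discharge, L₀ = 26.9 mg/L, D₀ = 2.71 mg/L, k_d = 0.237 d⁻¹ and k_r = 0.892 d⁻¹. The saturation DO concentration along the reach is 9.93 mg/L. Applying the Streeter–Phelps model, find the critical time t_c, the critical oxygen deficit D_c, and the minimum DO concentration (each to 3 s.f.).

With k_r/k_d = 3.764 and 1 − D₀(k_r−k_d)/(k_d L₀) = 0.7216,
t_c = ln(3.764 × 0.7216) / (0.892 − 0.237) = ln(2.716) / 0.6550 = 0.9991/0.6550 = 1.525 d.
D_c = (k_d/k_r) L₀ e^(−k_d t_c) = (0.237/0.892) × 26.9 × e^(−0.237×1.525) = 0.2657 × 26.9 × 0.6966 = 4.979 mg/L.
Minimum DO = C_s − D_c = 9.93 − 4.979 = 4.951 mg/L.

t_c ≈ 1.53 d; D_c ≈ 4.98 mg/L; min DO ≈ 4.95 mg/L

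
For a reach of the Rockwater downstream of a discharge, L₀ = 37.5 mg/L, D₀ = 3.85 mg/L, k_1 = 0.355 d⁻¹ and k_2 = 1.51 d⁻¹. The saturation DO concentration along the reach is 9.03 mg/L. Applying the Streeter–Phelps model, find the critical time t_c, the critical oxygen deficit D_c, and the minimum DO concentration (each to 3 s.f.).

With k_2/k_1 = 4.254 and 1 − D₀(k_2−k_1)/(k_1 L₀) = 0.6660,
t_c = ln(4.254 × 0.6660) / (1.51 − 0.355) = ln(2.833) / 1.155 = 1.041/1.155 = 0.9015 d.
L(t_c) = L₀ e^(−k_1 t_c) = 37.5 × 0.7261 = 27.23 mg/L, and at the critical point k_2 D_c = k_1 L, so D_c = (0.355/1.51) × 27.23 = 6.402 mg/L.
Minimum DO = C_s − D_c = 9.03 − 6.402 = 2.628 mg/L.

t_c ≈ 0.902 d; D_c ≈ 6.40 mg/L; min DO ≈ 2.63 mg/L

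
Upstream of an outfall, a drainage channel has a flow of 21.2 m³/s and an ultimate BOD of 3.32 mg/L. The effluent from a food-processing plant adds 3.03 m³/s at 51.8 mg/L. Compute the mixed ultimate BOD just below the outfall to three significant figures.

9.38 mg/L

Flow-weighted mixing: C = (Q_r C_r + Q_w C_w)/(Q_r + Q_w)
= (21.2×3.32 + 3.03×51.8)/(21.2 + 3.03) = 227.3/24.23 = 9.383 mg/L.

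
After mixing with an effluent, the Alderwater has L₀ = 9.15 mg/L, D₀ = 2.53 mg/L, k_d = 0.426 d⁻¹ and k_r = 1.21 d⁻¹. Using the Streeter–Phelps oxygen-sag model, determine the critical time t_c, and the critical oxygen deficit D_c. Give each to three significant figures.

t_c ≈ 0.425 d; D_c ≈ 2.69 mg/L

At the critical point dD/dt = 0, so k_d L₀ e^(−k_d t) = k_r D. Substituting D(t) from the Streeter–Phelps equation and solving for t gives
t_c = ln[(k_r/k_d)(1 − D₀(k_r−k_d)/(k_d L₀))] / (k_r−k_d).
Here k_r−k_d = 0.7840 d⁻¹ and 1 − D₀(k_r−k_d)/(k_d L₀) = 1 − 2.53×0.7840/(0.426×9.15) = 0.4911, so
t_c = ln(2.840 × 0.4911) / 0.7840 = 0.3329 / 0.7840 = 0.4246 d.
D_c = (k_d/k_r) L₀ e^(−k_d t_c) = (0.426/1.21) × 9.15 × e^(−0.426×0.4246) = 0.3521 × 9.15 × 0.8345 = 2.688 mg/L.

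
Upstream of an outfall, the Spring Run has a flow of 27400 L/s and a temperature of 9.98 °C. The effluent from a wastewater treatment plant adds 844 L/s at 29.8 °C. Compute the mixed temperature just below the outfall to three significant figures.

Flow-weighted mixing: C = (Q_r C_r + Q_w C_w)/(Q_r + Q_w)
= (27400×9.98 + 844×29.8)/(27400 + 844) = 298600/28240 = 10.57 °C.

10.6 °C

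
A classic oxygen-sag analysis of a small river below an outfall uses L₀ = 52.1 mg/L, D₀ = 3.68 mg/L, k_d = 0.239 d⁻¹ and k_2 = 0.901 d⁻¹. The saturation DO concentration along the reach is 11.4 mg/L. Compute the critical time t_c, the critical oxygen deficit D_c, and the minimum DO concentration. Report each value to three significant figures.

t_c ≈ 1.68 d; D_c ≈ 9.26 mg/L; min DO ≈ 2.14 mg/L

t_c = [1/(k_2−k_d)] ln[(k_2/k_d)(1 − D₀(k_2−k_d)/(k_d L₀))]
= [1/(0.901−0.239)] ln[(0.901/0.239)(1 − 3.68×0.6620/(0.239×52.1))]
= (1/0.6620) ln[3.770 × 0.8044] = 1.511 × ln(3.032) = 1.511 × 1.109 = 1.676 d.
D_c = (k_d/k_2) L₀ e^(−k_d t_c) = (0.239/0.901) × 52.1 × e^(−0.239×1.676) = 0.2653 × 52.1 × 0.6700 = 9.259 mg/L.
Minimum DO = C_s − D_c = 11.4 − 9.259 = 2.141 mg/L.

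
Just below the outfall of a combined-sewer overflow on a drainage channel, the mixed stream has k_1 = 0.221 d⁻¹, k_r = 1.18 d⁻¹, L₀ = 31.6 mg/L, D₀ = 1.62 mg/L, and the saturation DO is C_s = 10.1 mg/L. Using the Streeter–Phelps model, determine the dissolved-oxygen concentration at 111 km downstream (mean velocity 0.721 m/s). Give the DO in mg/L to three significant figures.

DO ≈ 5.88 mg/L

Travel time t = x/v = 111 km / (0.721 m/s) = 111000 m / 0.721 m/s = 154000 s = 1.782 d.
k_1 L₀/(k_r−k_1) = 0.221×31.6/(1.18−0.221) = 6.984/0.9590 = 7.282 mg/L.
e^(−k_1 t) = e^(−0.221×1.782) = 0.6745; e^(−k_r t) = e^(−1.18×1.782) = 0.1221.
D = 7.282 × (0.6745 − 0.1221) + 1.62 × 0.1221 = 4.022 + 0.1979 = 4.220 mg/L.
DO = C_s − D = 10.1 − 4.220 = 5.880 mg/L.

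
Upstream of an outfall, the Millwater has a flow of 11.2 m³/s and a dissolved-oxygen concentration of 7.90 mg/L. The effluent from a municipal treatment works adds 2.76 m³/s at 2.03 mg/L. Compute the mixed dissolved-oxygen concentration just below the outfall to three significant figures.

Flow-weighted mixing: C = (Q_r C_r + Q_w C_w)/(Q_r + Q_w)
= (11.2×7.90 + 2.76×2.03)/(11.2 + 2.76) = 94.08/13.96 = 6.739 mg/L.

6.74 mg/L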